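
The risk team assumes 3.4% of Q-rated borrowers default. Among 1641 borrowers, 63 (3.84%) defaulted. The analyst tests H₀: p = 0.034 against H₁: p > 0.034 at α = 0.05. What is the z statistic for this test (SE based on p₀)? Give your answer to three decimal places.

p̂ = 63/1641 ≈ 0.03839.
Under H₀, SE = √(0.034·0.966/1641) = √(2.00146e-05) = 0.00447.
z = (0.03839 − 0.034)/0.00447 = 0.00439/0.00447 = 0.982.
p-value = P(Z > 0.982) ≈ 0.1632. With α = 0.05, fail to reject H₀.

z = 0.982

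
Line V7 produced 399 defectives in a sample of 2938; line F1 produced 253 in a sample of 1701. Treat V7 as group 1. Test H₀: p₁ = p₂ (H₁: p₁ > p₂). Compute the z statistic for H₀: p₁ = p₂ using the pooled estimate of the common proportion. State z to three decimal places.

p̂₁ = 399/2938 = 0.13581, p̂₂ = 253/1701 = 0.14874.
Pooled p̂ = (399+253)/(2938+1701) = 652/4639 = 0.14055.
SE = √(0.120794 × 0.000928257) = 0.01059.
z = (0.13581 − 0.14874)/0.01059 = -0.01293/0.01059 = -1.221.

z = -1.221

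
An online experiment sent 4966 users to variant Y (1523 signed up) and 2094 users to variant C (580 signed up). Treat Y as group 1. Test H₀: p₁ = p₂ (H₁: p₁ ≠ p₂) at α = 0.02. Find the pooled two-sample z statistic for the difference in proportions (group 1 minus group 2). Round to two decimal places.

p̂₁ = 1523/4966 = 0.30669, p̂₂ = 580/2094 = 0.27698.
Pooled p̂ = (1523+580)/(4966+2094) = 2103/7060 = 0.29788.
SE = √(p̂(1−p̂)(1/n₁+1/n₂)) = √(0.29788·0.70212·0.000678924) = √(0.000141994) = 0.01192.
z = (0.30669 − 0.27698)/0.01192 = 0.02971/0.01192 = 2.49.
p-value = 2·P(Z > 2.493) ≈ 0.0127, so at α = 0.02 we reject H₀.

z = 2.49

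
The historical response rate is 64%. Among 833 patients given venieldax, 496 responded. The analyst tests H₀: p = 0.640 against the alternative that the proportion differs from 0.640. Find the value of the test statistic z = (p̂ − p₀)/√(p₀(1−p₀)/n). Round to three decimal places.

z = -2.679

p̂ = 496/833 ≈ 0.59544.
Standard error under H₀: √(0.64×0.36/833) = 0.01663.
z = (0.59544 − 0.64)/0.01663 = -0.04456/0.01663 = -2.679.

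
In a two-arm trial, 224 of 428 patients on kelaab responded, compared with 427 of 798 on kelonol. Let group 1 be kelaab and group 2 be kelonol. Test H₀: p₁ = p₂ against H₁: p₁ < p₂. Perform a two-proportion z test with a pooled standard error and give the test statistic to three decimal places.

z = -0.392

p̂₁ = 224/428 = 0.52336, p̂₂ = 427/798 = 0.53509.
Pooled p̂ = (224+427)/(428+798) = 651/1226 = 0.53100.
SE = √(0.249039 × 0.00358958) = 0.02990.
z = (0.52336 − 0.53509)/0.02990 = -0.01173/0.02990 = -0.392.
p-value = P(Z < -0.392) ≈ 0.3475.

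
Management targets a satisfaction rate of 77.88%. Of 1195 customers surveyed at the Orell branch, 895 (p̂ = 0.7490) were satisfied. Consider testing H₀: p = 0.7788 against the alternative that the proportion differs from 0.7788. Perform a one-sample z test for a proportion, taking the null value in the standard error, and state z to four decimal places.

z = -2.4858

p̂ = 895/1195 ≈ 0.7489540.
Standard error under H₀: √(0.7788×0.2212/1195) = 0.0120066.
z = (0.7489540 − 0.7788)/0.0120066 = -0.0298460/0.0120066 = -2.4858.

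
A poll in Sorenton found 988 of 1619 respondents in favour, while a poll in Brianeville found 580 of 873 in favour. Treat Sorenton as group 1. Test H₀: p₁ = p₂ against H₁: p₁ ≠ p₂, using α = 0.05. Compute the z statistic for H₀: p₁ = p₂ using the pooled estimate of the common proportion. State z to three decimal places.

z = -2.669

p̂₁ = 988/1619 = 0.61025, p̂₂ = 580/873 = 0.66438.
Pooled p̂ = (988+580)/(1619+873) = 1568/2492 = 0.62921.
SE = √(0.233304 × 0.00176314) = 0.02028.
z = (0.61025 − 0.66438)/0.02028 = -0.05413/0.02028 = -2.669.
Two-sided p-value ≈ 2·Φ(−2.669) = 0.0076. With α = 0.05, reject H₀.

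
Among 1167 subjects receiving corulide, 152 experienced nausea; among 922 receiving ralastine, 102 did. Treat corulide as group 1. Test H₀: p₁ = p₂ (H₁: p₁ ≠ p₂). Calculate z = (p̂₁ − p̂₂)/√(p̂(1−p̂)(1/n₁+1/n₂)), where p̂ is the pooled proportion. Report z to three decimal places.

z = 1.362

p̂₁ = 152/1167 ≈ 0.1302485, p̂₂ = 102/922 ≈ 0.1106291.
Pooled p̂ = (152+102)/(1167+922) = 254/2089 = 0.1215893.
SE = √(0.106805 × 0.0019415) = 0.0144001.
z = (0.1302485 − 0.1106291)/0.0144001 = 0.0196194/0.0144001 = 1.362.
Two-sided p-value ≈ 2·Φ(−1.362) = 0.1731.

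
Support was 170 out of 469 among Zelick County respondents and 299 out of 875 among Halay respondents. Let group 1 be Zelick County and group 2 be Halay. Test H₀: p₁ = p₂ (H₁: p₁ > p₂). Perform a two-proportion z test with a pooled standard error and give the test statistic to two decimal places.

p̂₁ = 170/469 = 0.3625, p̂₂ = 299/875 = 0.3417.
Pooled p̂ = (170+299)/(469+875) = 469/1344 = 0.3490.
SE = √(0.227186 × 0.00327505) = 0.0273.
z = (0.3625 − 0.3417)/0.0273 = 0.0208/0.0273 = 0.76.

z = 0.76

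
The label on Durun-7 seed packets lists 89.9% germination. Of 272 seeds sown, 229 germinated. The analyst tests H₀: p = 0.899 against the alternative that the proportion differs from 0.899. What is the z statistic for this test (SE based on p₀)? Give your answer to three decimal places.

z = -3.125

p̂ = 229/272 = 0.84191.
Under H₀, SE = √(0.899·0.101/272) = √(0.00033382) = 0.01827.
z = (0.84191 − 0.899)/0.01827 = -0.05709/0.01827 = -3.125.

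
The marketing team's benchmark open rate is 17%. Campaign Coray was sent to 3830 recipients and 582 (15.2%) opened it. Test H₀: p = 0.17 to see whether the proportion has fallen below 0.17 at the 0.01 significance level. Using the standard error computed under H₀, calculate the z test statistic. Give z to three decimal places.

z = -2.972

p̂ = 582/3830 = 0.15196.
SE = √(p₀(1−p₀)/n) = √(0.1411/3830) = 0.00607.
z = (0.15196 − 0.17)/0.00607 = -0.01804/0.00607 = -2.972.
p-value = P(Z < -2.972) ≈ 0.0015. With α = 0.01, reject H₀.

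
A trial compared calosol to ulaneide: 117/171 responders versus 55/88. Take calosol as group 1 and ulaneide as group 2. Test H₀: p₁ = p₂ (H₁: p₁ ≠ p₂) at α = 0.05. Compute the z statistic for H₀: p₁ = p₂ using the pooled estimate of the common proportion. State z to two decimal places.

z = 0.96

p̂₁ = 117/171 ≈ 0.68421, p̂₂ = 55/88 ≈ 0.62500.
Pooled p̂ = (117+55)/(171+88) = 172/259 = 0.66409.
SE = √(0.223074 × 0.0172116) = 0.06196.
z = (0.68421 − 0.62500)/0.06196 = 0.05921/0.06196 = 0.96.
Two-sided p-value ≈ 2·Φ(−0.956) = 0.3393; since p > α = 0.05, fail to reject H₀.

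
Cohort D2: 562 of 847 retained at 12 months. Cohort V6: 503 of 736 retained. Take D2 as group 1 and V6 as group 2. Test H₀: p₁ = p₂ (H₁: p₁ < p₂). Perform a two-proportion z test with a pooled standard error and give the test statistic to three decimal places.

p̂₁ = 562/847 ≈ 0.66352, p̂₂ = 503/736 ≈ 0.68342.
Pooled p̂ = (562+503)/(847+736) = 1065/1583 = 0.67277.
SE = √(0.220149 × 0.00253933) = 0.02364.
z = (0.66352 − 0.68342)/0.02364 = -0.01990/0.02364 = -0.842.
p-value = P(Z < -0.842) ≈ 0.1999.

z = -0.842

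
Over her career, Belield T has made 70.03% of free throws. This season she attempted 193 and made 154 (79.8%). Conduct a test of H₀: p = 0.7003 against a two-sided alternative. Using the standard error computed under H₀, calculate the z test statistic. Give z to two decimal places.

z = 2.96

p̂ = 154/193 = 0.7979.
Standard error under H₀: √(0.7003×0.2997/193) = 0.0330.
z = (0.7979 − 0.7003)/0.0330 = 0.0976/0.0330 = 2.96.
Two-sided p-value ≈ 2·Φ(−2.961) = 0.0031.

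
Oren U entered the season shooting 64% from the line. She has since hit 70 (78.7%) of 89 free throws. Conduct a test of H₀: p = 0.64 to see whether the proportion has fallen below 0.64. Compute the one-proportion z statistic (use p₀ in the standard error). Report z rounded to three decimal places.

z = 2.880

p̂ = 70/89 ≈ 0.78652.
Under H₀, SE = √(0.64·0.36/89) = √(0.00258876) = 0.05088.
z = (0.78652 − 0.64)/0.05088 = 0.14652/0.05088 = 2.880.
p-value = P(Z < 2.880) ≈ 0.9980.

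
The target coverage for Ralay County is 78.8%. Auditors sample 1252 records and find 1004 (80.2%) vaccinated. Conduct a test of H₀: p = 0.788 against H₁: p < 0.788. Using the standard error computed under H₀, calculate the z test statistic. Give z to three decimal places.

z = 1.205

p̂ = 1004/1252 = 0.80192.
Standard error under H₀: √(0.788×0.212/1252) = 0.01155.
z = (0.80192 − 0.788)/0.01155 = 0.01392/0.01155 = 1.205.
p-value = P(Z < 1.205) ≈ 0.8859.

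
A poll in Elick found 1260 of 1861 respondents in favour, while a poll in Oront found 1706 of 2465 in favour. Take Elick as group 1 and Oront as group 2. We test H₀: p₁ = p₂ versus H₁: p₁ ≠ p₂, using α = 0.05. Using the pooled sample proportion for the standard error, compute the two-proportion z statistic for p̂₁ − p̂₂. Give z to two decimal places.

p̂₁ = 1260/1861 = 0.6771, p̂₂ = 1706/2465 = 0.6921.
Pooled p̂ = (1260+1706)/(1861+2465) = 2966/4326 = 0.6856.
SE = √(p̂(1−p̂)(1/n₁+1/n₂)) = √(0.6856·0.3144·0.000943025) = √(0.000203264) = 0.0143.
z = (0.6771 − 0.6921)/0.0143 = -0.0150/0.0143 = -1.05.
Two-sided p-value ≈ 2·Φ(−1.054) = 0.2917. With α = 0.05, fail to reject H₀.

z = -1.05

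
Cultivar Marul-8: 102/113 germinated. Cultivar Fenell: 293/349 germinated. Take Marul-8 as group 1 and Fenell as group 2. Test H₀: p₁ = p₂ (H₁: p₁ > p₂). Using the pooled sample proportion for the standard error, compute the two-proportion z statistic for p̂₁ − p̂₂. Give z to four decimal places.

p̂₁ = 102/113 = 0.902655, p̂₂ = 293/349 = 0.839542.
Pooled p̂ = (102+293)/(113+349) = 395/462 = 0.854978.
SE = √(p̂(1−p̂)(1/n₁+1/n₂)) = √(0.854978·0.145022·0.0117149) = √(0.00145253) = 0.038112.
z = (0.902655 − 0.839542)/0.038112 = 0.063113/0.038112 = 1.6560.
p-value = P(Z > 1.656) ≈ 0.0489.

z = 1.6560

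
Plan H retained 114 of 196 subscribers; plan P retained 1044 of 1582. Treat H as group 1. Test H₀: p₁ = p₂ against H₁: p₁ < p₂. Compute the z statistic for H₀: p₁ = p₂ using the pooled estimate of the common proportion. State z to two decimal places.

p̂₁ = 114/196 ≈ 0.5816, p̂₂ = 1044/1582 ≈ 0.6599.
Pooled p̂ = (114+1044)/(196+1582) = 1158/1778 = 0.6513.
SE = √(0.22711 × 0.00573415) = 0.0361.
z = (0.5816 − 0.6599)/0.0361 = -0.0783/0.0361 = -2.17.

z = -2.17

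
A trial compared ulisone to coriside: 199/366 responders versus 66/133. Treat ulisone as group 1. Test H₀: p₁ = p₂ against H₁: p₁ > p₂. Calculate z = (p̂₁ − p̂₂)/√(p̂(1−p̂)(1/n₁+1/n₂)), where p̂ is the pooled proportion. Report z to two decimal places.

p̂₁ = 199/366 ≈ 0.5437, p̂₂ = 66/133 ≈ 0.4962.
Pooled p̂ = (199+66)/(366+133) = 265/499 = 0.5311.
SE = √(0.249035 × 0.010251) = 0.0505.
z = (0.5437 − 0.4962)/0.0505 = 0.0475/0.0505 = 0.94.
p-value = P(Z > 0.940) ≈ 0.1737.

z = 0.94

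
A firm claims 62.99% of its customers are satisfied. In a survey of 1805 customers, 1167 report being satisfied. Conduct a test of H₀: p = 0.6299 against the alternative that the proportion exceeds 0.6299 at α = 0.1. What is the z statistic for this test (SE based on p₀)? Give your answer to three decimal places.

p̂ = 1167/1805 = 0.646537.
SE = √(p₀(1−p₀)/n) = √(0.23313/1805) = 0.011365.
z = (0.646537 − 0.6299)/0.011365 = 0.016637/0.011365 = 1.464.
p-value = P(Z > 1.464) ≈ 0.0716, so at α = 0.1 we reject H₀.

z = 1.464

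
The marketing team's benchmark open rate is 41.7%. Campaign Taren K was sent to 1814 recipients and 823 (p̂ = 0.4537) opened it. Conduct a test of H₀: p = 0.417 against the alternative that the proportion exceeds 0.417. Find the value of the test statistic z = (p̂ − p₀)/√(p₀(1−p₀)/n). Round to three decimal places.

z = 3.170

p̂ = 823/1814 ≈ 0.4536935.
SE = √(p₀(1−p₀)/n) = √(0.24311/1814) = 0.0115767.
z = (0.4536935 − 0.417)/0.0115767 = 0.0366935/0.0115767 = 3.170.
p-value = P(Z > 3.170) ≈ 0.0008.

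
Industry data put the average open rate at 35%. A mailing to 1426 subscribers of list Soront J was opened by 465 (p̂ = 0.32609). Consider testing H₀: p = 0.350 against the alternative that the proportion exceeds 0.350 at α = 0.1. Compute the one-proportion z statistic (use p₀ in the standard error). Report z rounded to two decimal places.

p̂ = 465/1426 ≈ 0.32609.
Standard error under H₀: √(0.35×0.65/1426) = 0.01263.
z = (0.32609 − 0.35)/0.01263 = -0.02391/0.01263 = -1.89.
p-value = P(Z > -1.893) ≈ 0.9708. With α = 0.1, fail to reject H₀.

z = -1.89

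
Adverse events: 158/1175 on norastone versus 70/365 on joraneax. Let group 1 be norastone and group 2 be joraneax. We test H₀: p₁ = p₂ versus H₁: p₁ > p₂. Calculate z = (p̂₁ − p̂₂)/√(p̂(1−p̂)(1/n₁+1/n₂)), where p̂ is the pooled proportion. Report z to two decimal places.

p̂₁ = 158/1175 = 0.1345, p̂₂ = 70/365 = 0.1918.
Pooled p̂ = (158+70)/(1175+365) = 228/1540 = 0.1481.
SE = √(0.126133 × 0.00359079) = 0.0213.
z = (0.1345 − 0.1918)/0.0213 = -0.0573/0.0213 = -2.69.

z = -2.69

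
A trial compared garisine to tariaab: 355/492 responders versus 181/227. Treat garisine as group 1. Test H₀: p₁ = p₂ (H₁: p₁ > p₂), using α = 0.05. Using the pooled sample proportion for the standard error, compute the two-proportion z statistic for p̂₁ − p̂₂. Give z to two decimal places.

z = -2.17

p̂₁ = 355/492 = 0.7215, p̂₂ = 181/227 = 0.7974.
Pooled p̂ = (355+181)/(492+227) = 536/719 = 0.7455.
SE = √(p̂(1−p̂)(1/n₁+1/n₂)) = √(0.7455·0.2545·0.00643781) = √(0.00122151) = 0.0350.
z = (0.7215 − 0.7974)/0.0350 = -0.0759/0.0350 = -2.17.
p-value = P(Z > -2.169) ≈ 0.9850. With α = 0.05, fail to reject H₀.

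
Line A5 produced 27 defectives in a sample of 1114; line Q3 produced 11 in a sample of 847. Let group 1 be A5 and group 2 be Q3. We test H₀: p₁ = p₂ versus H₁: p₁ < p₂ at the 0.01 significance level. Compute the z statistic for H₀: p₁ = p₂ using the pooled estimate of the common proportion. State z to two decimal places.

z = 1.79

p̂₁ = 27/1114 = 0.02424, p̂₂ = 11/847 = 0.01299.
Pooled p̂ = (27+11)/(1114+847) = 38/1961 = 0.01938.
SE = √(0.0190024 × 0.0020783) = 0.00628.
z = (0.02424 − 0.01299)/0.00628 = 0.01125/0.00628 = 1.79.
p-value = P(Z < 1.790) ≈ 0.9633; since p > α = 0.01, fail to reject H₀.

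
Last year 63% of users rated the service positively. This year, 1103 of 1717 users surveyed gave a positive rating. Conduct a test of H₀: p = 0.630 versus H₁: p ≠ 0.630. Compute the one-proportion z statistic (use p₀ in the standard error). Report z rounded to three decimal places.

z = 1.064

p̂ = 1103/1717 ≈ 0.64240.
SE = √(p₀(1−p₀)/n) = √(0.2331/1717) = 0.01165.
z = (0.64240 − 0.63)/0.01165 = 0.01240/0.01165 = 1.064.
Two-sided p-value ≈ 2·Φ(−1.064) = 0.2872.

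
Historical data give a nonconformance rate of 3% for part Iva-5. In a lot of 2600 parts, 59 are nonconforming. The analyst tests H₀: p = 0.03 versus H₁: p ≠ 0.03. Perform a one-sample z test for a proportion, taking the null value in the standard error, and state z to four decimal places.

z = -2.1843

p̂ = 59/2600 = 0.0226923.
Under H₀, SE = √(0.03·0.97/2600) = √(1.11923e-05) = 0.0033455.
z = (0.0226923 − 0.03)/0.0033455 = -0.0073077/0.0033455 = -2.1843.
Two-sided p-value ≈ 2·Φ(−2.184) = 0.0289.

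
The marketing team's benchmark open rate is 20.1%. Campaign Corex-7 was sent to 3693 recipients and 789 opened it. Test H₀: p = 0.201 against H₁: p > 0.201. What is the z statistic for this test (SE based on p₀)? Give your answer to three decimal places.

p̂ = 789/3693 ≈ 0.213647.
Under H₀, SE = √(0.201·0.799/3693) = √(4.34874e-05) = 0.006594.
z = (0.213647 − 0.201)/0.006594 = 0.012647/0.006594 = 1.918.

z = 1.918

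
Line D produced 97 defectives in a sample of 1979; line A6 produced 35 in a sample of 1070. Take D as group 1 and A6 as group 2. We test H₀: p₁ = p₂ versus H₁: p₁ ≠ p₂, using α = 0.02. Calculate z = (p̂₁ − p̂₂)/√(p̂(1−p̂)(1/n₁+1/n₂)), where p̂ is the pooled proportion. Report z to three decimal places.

z = 2.111

p̂₁ = 97/1979 = 0.04901, p̂₂ = 35/1070 = 0.03271.
Pooled p̂ = (97+35)/(1979+1070) = 132/3049 = 0.04329.
SE = √(0.0414186 × 0.00143989) = 0.00772.
z = (0.04901 − 0.03271)/0.00772 = 0.01630/0.00772 = 2.111.
Two-sided p-value ≈ 2·Φ(−2.111) = 0.0347; since p > α = 0.02, fail to reject H₀.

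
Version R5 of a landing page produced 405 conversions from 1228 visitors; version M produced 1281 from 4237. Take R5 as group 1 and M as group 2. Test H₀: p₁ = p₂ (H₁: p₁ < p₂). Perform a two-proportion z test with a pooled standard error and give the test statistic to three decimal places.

z = 1.835

p̂₁ = 405/1228 = 0.329805, p̂₂ = 1281/4237 = 0.302337.
Pooled p̂ = (405+1281)/(1228+4237) = 1686/5465 = 0.308509.
SE = √(0.213331 × 0.00105035) = 0.014969.
z = (0.329805 − 0.302337)/0.014969 = 0.027468/0.014969 = 1.835.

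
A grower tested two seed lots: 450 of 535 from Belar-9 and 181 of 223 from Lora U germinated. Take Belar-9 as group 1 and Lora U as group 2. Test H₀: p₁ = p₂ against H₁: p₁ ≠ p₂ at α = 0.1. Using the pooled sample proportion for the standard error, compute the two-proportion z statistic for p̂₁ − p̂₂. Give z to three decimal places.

p̂₁ = 450/535 = 0.84112, p̂₂ = 181/223 = 0.81166.
Pooled p̂ = (450+181)/(535+223) = 631/758 = 0.83245.
SE = √(p̂(1−p̂)(1/n₁+1/n₂)) = √(0.83245·0.16755·0.00635346) = √(0.000886146) = 0.02977.
z = (0.84112 − 0.81166)/0.02977 = 0.02946/0.02977 = 0.990.
Two-sided p-value ≈ 2·Φ(−0.990) = 0.3223; since p > α = 0.1, fail to reject H₀.

z = 0.990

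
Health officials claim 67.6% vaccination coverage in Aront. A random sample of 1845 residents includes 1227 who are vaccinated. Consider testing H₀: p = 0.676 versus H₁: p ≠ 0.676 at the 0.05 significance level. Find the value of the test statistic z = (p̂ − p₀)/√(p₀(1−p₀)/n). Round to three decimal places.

z = -1.006

p̂ = 1227/1845 = 0.66504.
Standard error under H₀: √(0.676×0.324/1845) = 0.01090.
z = (0.66504 − 0.676)/0.01090 = -0.01096/0.01090 = -1.006.
Two-sided p-value ≈ 2·Φ(−1.006) = 0.3145; since p > α = 0.05, fail to reject H₀.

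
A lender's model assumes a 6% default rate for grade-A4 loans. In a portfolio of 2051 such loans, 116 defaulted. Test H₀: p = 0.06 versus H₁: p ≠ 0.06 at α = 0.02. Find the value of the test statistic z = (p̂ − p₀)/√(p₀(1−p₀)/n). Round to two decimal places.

p̂ = 116/2051 = 0.05656.
Under H₀, SE = √(0.06·0.94/2051) = √(2.74988e-05) = 0.00524.
z = (0.05656 − 0.06)/0.00524 = -0.00344/0.00524 = -0.66.
Two-sided p-value ≈ 2·Φ(−0.656) = 0.5116; since p > α = 0.02, fail to reject H₀.

z = -0.66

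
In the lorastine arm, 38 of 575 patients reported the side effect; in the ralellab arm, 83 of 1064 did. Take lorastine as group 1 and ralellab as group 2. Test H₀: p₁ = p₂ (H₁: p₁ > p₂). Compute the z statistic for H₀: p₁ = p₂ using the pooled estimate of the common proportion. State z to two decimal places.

p̂₁ = 38/575 = 0.0661, p̂₂ = 83/1064 = 0.0780.
Pooled p̂ = (38+83)/(575+1064) = 121/1639 = 0.0738.
SE = √(p̂(1−p̂)(1/n₁+1/n₂)) = √(0.0738·0.9262·0.00267898) = √(0.000183176) = 0.0135.
z = (0.0661 − 0.0780)/0.0135 = -0.0119/0.0135 = -0.88.

z = -0.88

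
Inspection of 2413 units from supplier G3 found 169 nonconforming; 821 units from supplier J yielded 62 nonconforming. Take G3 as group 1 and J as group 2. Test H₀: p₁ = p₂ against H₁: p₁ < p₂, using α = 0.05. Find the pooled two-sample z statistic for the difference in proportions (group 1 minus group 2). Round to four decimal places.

z = -0.5267

p̂₁ = 169/2413 ≈ 0.070037, p̂₂ = 62/821 ≈ 0.075518.
Pooled p̂ = (169+62)/(2413+821) = 231/3234 = 0.071429.
SE = √(p̂(1−p̂)(1/n₁+1/n₂)) = √(0.071429·0.928571·0.00163245) = √(0.000108275) = 0.010406.
z = (0.070037 − 0.075518)/0.010406 = -0.005481/0.010406 = -0.5267.
p-value = P(Z < -0.527) ≈ 0.2992. With α = 0.05, fail to reject H₀.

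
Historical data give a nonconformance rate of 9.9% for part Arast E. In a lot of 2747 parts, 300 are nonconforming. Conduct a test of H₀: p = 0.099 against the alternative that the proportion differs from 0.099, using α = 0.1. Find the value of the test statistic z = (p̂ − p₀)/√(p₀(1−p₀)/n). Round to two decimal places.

p̂ = 300/2747 ≈ 0.1092.
SE = √(p₀(1−p₀)/n) = √(0.089199/2747) = 0.0057.
z = (0.1092 − 0.099)/0.0057 = 0.0102/0.0057 = 1.79.
p-value = 2·P(Z > 1.792) ≈ 0.0732. With α = 0.1, reject H₀.

z = 1.79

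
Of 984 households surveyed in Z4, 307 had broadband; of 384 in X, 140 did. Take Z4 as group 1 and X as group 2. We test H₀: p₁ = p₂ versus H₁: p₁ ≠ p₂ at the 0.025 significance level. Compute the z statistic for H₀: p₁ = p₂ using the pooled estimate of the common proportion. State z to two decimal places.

z = -1.86

p̂₁ = 307/984 = 0.31199, p̂₂ = 140/384 = 0.36458.
Pooled p̂ = (307+140)/(984+384) = 447/1368 = 0.32675.
SE = √(p̂(1−p̂)(1/n₁+1/n₂)) = √(0.32675·0.67325·0.00362043) = √(0.000796443) = 0.02822.
z = (0.31199 − 0.36458)/0.02822 = -0.05259/0.02822 = -1.86.
Two-sided p-value ≈ 2·Φ(−1.864) = 0.0624; since p > α = 0.025, fail to reject H₀.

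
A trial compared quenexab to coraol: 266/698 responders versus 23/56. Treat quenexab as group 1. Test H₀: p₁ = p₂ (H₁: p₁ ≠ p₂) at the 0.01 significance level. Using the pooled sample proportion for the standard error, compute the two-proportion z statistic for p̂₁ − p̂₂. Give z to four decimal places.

p̂₁ = 266/698 = 0.381089, p̂₂ = 23/56 = 0.410714.
Pooled p̂ = (266+23)/(698+56) = 289/754 = 0.383289.
SE = √(0.236379 × 0.0192898) = 0.067526.
z = (0.381089 − 0.410714)/0.067526 = -0.029625/0.067526 = -0.4387.
p-value = 2·P(Z > 0.439) ≈ 0.6609; since p > α = 0.01, fail to reject H₀.

z = -0.4387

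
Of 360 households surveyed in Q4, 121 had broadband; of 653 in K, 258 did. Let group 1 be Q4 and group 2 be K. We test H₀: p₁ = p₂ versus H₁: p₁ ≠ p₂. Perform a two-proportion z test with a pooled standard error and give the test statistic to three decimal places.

z = -1.857

p̂₁ = 121/360 ≈ 0.33611, p̂₂ = 258/653 ≈ 0.39510.
Pooled p̂ = (121+258)/(360+653) = 379/1013 = 0.37414.
SE = √(0.234158 × 0.00430917) = 0.03177.
z = (0.33611 − 0.39510)/0.03177 = -0.05899/0.03177 = -1.857.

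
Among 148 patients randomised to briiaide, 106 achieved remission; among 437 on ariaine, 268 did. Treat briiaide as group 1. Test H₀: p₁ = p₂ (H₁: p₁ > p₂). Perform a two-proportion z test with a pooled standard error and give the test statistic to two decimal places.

z = 2.25

p̂₁ = 106/148 = 0.7162, p̂₂ = 268/437 = 0.6133.
Pooled p̂ = (106+268)/(148+437) = 374/585 = 0.6393.
SE = √(0.230591 × 0.00904509) = 0.0457.
z = (0.7162 − 0.6133)/0.0457 = 0.1029/0.0457 = 2.25.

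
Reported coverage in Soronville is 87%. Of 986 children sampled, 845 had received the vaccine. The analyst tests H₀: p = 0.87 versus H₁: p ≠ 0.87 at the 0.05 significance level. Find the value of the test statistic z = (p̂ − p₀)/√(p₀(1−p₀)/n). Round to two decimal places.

p̂ = 845/986 ≈ 0.8570.
Standard error under H₀: √(0.87×0.13/986) = 0.0107.
z = (0.8570 − 0.87)/0.0107 = -0.0130/0.0107 = -1.21.
Two-sided p-value ≈ 2·Φ(−1.214) = 0.2247, so at α = 0.05 we fail to reject H₀.

z = -1.21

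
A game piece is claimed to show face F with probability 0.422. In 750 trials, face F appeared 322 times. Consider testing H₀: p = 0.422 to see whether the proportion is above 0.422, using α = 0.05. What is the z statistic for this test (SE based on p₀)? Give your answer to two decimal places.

z = 0.41

p̂ = 322/750 ≈ 0.4293.
SE = √(p₀(1−p₀)/n) = √(0.24392/750) = 0.0180.
z = (0.4293 − 0.422)/0.0180 = 0.0073/0.0180 = 0.41.
p-value = P(Z > 0.407) ≈ 0.3421, so at α = 0.05 we fail to reject H₀.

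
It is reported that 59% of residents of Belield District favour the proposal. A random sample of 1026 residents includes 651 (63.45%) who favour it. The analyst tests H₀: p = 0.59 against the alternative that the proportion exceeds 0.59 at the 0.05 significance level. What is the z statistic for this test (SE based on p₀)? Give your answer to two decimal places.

z = 2.90

p̂ = 651/1026 ≈ 0.63450.
Standard error under H₀: √(0.59×0.41/1026) = 0.01535.
z = (0.63450 − 0.59)/0.01535 = 0.04450/0.01535 = 2.90.
p-value = P(Z > 2.898) ≈ 0.0019. With α = 0.05, reject H₀.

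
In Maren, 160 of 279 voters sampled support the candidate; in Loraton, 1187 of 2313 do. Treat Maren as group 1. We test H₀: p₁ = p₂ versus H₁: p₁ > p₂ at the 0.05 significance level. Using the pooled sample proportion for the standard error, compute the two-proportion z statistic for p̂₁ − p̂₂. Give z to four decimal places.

z = 1.9041

p̂₁ = 160/279 = 0.573477, p̂₂ = 1187/2313 = 0.513186.
Pooled p̂ = (160+1187)/(279+2313) = 1347/2592 = 0.519676.
SE = √(0.249613 × 0.00401657) = 0.031664.
z = (0.573477 − 0.513186)/0.031664 = 0.060291/0.031664 = 1.9041.
p-value = P(Z > 1.904) ≈ 0.0284, so at α = 0.05 we reject H₀.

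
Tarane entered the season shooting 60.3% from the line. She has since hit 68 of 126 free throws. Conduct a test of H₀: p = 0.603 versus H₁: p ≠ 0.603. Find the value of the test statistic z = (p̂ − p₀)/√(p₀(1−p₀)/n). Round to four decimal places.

z = -1.4526

p̂ = 68/126 ≈ 0.539683.
SE = √(p₀(1−p₀)/n) = √(0.23939/126) = 0.043588.
z = (0.539683 − 0.603)/0.043588 = -0.063317/0.043588 = -1.4526.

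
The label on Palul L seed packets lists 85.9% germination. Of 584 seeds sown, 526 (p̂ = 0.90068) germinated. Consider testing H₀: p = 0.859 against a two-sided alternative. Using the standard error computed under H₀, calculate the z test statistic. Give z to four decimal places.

z = 2.8945

p̂ = 526/584 = 0.9006849.
Under H₀, SE = √(0.859·0.141/584) = √(0.000207396) = 0.0144012.
z = (0.9006849 − 0.859)/0.0144012 = 0.0416849/0.0144012 = 2.8945.
Two-sided p-value ≈ 2·Φ(−2.895) = 0.0038.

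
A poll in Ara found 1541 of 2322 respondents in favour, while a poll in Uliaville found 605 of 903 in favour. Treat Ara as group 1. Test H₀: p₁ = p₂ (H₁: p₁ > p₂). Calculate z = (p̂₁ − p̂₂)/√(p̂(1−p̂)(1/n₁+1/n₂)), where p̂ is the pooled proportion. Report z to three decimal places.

z = -0.342

p̂₁ = 1541/2322 ≈ 0.663652, p̂₂ = 605/903 ≈ 0.669989.
Pooled p̂ = (1541+605)/(2322+903) = 2146/3225 = 0.665426.
SE = √(p̂(1−p̂)(1/n₁+1/n₂)) = √(0.665426·0.334574·0.00153808) = √(0.00034243) = 0.018505.
z = (0.663652 − 0.669989)/0.018505 = -0.006337/0.018505 = -0.342.
p-value = P(Z > -0.342) ≈ 0.6340.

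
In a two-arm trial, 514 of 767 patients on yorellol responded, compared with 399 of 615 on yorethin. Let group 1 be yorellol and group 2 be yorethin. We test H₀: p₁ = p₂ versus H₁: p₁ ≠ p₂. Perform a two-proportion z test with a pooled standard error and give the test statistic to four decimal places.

z = 0.8335

p̂₁ = 514/767 ≈ 0.670143, p̂₂ = 399/615 ≈ 0.648780.
Pooled p̂ = (514+399)/(767+615) = 913/1382 = 0.660637.
SE = √(p̂(1−p̂)(1/n₁+1/n₂)) = √(0.660637·0.339363·0.0029298) = √(0.000656848) = 0.025629.
z = (0.670143 − 0.648780)/0.025629 = 0.021363/0.025629 = 0.8335.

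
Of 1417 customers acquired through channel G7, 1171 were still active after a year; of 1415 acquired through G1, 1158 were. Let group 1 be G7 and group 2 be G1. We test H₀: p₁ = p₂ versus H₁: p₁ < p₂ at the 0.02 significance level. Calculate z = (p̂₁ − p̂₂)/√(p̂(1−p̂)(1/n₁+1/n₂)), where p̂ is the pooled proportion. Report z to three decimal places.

p̂₁ = 1171/1417 = 0.82639, p̂₂ = 1158/1415 = 0.81837.
Pooled p̂ = (1171+1158)/(1417+1415) = 2329/2832 = 0.82239.
SE = √(p̂(1−p̂)(1/n₁+1/n₂)) = √(0.82239·0.17761·0.00141243) = √(0.000206309) = 0.01436.
z = (0.82639 − 0.81837)/0.01436 = 0.00802/0.01436 = 0.558.
p-value = P(Z < 0.558) ≈ 0.7117. With α = 0.02, fail to reject H₀.

z = 0.558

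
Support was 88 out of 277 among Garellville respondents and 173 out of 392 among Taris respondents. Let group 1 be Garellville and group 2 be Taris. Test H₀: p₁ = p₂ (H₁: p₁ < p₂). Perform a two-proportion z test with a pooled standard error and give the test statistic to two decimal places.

z = -3.23

p̂₁ = 88/277 = 0.3177, p̂₂ = 173/392 = 0.4413.
Pooled p̂ = (88+173)/(277+392) = 261/669 = 0.3901.
SE = √(p̂(1−p̂)(1/n₁+1/n₂)) = √(0.3901·0.6099·0.00616113) = √(0.00146591) = 0.0383.
z = (0.3177 − 0.4413)/0.0383 = -0.1236/0.0383 = -3.23.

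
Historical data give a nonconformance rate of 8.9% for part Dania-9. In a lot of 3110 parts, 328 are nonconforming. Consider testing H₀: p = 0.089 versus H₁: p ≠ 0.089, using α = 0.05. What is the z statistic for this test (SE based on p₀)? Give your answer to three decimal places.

z = 3.225

p̂ = 328/3110 = 0.105466.
SE = √(p₀(1−p₀)/n) = √(0.081079/3110) = 0.005106.
z = (0.105466 − 0.089)/0.005106 = 0.016466/0.005106 = 3.225.
Two-sided p-value ≈ 2·Φ(−3.225) = 0.0013; since p < α = 0.05, reject H₀.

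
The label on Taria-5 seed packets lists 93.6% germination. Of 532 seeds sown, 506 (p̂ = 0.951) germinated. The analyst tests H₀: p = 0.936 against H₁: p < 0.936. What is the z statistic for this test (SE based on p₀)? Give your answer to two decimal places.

p̂ = 506/532 = 0.95113.
Standard error under H₀: √(0.936×0.064/532) = 0.01061.
z = (0.95113 − 0.936)/0.01061 = 0.01513/0.01061 = 1.43.
p-value = P(Z < 1.426) ≈ 0.9230.

z = 1.43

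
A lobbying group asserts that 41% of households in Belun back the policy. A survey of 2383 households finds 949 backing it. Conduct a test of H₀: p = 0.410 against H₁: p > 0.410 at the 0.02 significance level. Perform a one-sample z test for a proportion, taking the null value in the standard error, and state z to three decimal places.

p̂ = 949/2383 ≈ 0.39824.
SE = √(p₀(1−p₀)/n) = √(0.2419/2383) = 0.01008.
z = (0.39824 − 0.41)/0.01008 = -0.01176/0.01008 = -1.167.
p-value = P(Z > -1.167) ≈ 0.8785. With α = 0.02, fail to reject H₀.

z = -1.167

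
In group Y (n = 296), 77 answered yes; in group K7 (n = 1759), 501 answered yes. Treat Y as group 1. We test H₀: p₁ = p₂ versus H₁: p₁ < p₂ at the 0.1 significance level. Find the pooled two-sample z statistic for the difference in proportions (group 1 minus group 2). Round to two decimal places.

p̂₁ = 77/296 ≈ 0.26014, p̂₂ = 501/1759 ≈ 0.28482.
Pooled p̂ = (77+501)/(296+1759) = 578/2055 = 0.28127.
SE = √(0.202155 × 0.00394688) = 0.02825.
z = (0.26014 − 0.28482)/0.02825 = -0.02468/0.02825 = -0.87.
p-value = P(Z < -0.874) ≈ 0.1911. With α = 0.1, fail to reject H₀.

z = -0.87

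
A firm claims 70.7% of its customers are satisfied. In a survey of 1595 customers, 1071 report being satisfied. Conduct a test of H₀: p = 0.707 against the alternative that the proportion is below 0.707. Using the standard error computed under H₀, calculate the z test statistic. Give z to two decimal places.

z = -3.12

p̂ = 1071/1595 = 0.67147.
Standard error under H₀: √(0.707×0.293/1595) = 0.01140.
z = (0.67147 − 0.707)/0.01140 = -0.03553/0.01140 = -3.12.
p-value = P(Z < -3.117) ≈ 0.0009.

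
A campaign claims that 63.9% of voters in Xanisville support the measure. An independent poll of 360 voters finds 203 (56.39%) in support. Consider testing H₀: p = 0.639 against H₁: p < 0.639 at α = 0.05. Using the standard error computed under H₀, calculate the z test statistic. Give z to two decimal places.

z = -2.97

p̂ = 203/360 = 0.5639.
Under H₀, SE = √(0.639·0.361/360) = √(0.000640775) = 0.0253.
z = (0.5639 − 0.639)/0.0253 = -0.0751/0.0253 = -2.97.
p-value = P(Z < -2.967) ≈ 0.0015; since p < α = 0.05, reject H₀.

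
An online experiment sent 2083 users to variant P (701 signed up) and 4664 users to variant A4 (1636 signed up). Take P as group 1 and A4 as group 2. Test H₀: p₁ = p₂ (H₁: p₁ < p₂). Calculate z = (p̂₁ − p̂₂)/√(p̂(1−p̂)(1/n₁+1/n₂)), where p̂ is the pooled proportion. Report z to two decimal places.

z = -1.14

p̂₁ = 701/2083 ≈ 0.3365, p̂₂ = 1636/4664 ≈ 0.3508.
Pooled p̂ = (701+1636)/(2083+4664) = 2337/6747 = 0.3464.
SE = √(0.2264 × 0.000694485) = 0.0125.
z = (0.3365 − 0.3508)/0.0125 = -0.0143/0.0125 = -1.14.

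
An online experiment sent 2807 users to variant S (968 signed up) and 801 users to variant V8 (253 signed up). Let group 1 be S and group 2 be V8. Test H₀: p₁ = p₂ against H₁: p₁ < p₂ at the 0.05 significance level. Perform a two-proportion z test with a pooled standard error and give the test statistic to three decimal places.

z = 1.530

p̂₁ = 968/2807 ≈ 0.34485, p̂₂ = 253/801 ≈ 0.31586.
Pooled p̂ = (968+253)/(2807+801) = 1221/3608 = 0.33841.
SE = √(0.22389 × 0.00160469) = 0.01895.
z = (0.34485 − 0.31586)/0.01895 = 0.02899/0.01895 = 1.530.
p-value = P(Z < 1.530) ≈ 0.9370. With α = 0.05, fail to reject H₀.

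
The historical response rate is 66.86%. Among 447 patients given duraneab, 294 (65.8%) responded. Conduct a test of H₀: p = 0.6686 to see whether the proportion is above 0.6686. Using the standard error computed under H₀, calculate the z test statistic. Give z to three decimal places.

z = -0.489

p̂ = 294/447 = 0.65772.
SE = √(p₀(1−p₀)/n) = √(0.22157/447) = 0.02226.
z = (0.65772 − 0.6686)/0.02226 = -0.01088/0.02226 = -0.489.
p-value = P(Z > -0.489) ≈ 0.6875.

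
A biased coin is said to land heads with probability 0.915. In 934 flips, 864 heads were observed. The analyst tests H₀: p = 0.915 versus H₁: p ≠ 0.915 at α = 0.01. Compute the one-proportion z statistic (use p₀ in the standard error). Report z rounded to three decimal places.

p̂ = 864/934 ≈ 0.925054.
Under H₀, SE = √(0.915·0.085/934) = √(8.32709e-05) = 0.009125.
z = (0.925054 − 0.915)/0.009125 = 0.010054/0.009125 = 1.102.
Two-sided p-value ≈ 2·Φ(−1.102) = 0.2706. With α = 0.01, fail to reject H₀.

z = 1.102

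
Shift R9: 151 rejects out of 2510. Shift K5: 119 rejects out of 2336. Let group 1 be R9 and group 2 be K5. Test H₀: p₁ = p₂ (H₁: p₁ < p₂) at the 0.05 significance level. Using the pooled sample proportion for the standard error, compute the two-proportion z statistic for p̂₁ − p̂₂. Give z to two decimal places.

z = 1.40

p̂₁ = 151/2510 = 0.06016, p̂₂ = 119/2336 = 0.05094.
Pooled p̂ = (151+119)/(2510+2336) = 270/4846 = 0.05572.
SE = √(p̂(1−p̂)(1/n₁+1/n₂)) = √(0.05572·0.94428·0.000826489) = √(4.3483e-05) = 0.00659.
z = (0.06016 − 0.05094)/0.00659 = 0.00922/0.00659 = 1.40.
p-value = P(Z < 1.398) ≈ 0.9189; since p > α = 0.05, fail to reject H₀.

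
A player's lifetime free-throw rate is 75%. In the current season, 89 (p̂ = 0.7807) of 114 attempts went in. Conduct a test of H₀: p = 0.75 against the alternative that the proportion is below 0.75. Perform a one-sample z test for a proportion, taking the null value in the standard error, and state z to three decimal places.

z = 0.757

p̂ = 89/114 ≈ 0.78070.
Standard error under H₀: √(0.75×0.25/114) = 0.04056.
z = (0.78070 − 0.75)/0.04056 = 0.03070/0.04056 = 0.757.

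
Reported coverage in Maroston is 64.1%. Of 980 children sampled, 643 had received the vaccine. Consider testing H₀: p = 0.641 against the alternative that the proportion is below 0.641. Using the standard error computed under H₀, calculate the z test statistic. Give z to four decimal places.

z = 0.9869

p̂ = 643/980 = 0.6561224.
Standard error under H₀: √(0.641×0.359/980) = 0.0153237.
z = (0.6561224 − 0.641)/0.0153237 = 0.0151224/0.0153237 = 0.9869.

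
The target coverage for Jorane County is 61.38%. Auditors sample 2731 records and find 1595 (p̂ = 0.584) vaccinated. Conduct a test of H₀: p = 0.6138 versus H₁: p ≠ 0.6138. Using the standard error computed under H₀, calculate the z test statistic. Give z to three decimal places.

p̂ = 1595/2731 = 0.584035.
Standard error under H₀: √(0.6138×0.3862/2731) = 0.009317.
z = (0.584035 − 0.6138)/0.009317 = -0.029765/0.009317 = -3.195.

z = -3.195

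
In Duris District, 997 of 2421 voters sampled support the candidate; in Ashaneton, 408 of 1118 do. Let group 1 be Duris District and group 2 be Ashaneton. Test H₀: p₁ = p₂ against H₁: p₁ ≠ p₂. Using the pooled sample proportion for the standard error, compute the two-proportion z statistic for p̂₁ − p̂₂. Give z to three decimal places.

p̂₁ = 997/2421 ≈ 0.41181, p̂₂ = 408/1118 ≈ 0.36494.
Pooled p̂ = (997+408)/(2421+1118) = 1405/3539 = 0.39700.
SE = √(0.239392 × 0.00130751) = 0.01769.
z = (0.41181 − 0.36494)/0.01769 = 0.04687/0.01769 = 2.650.

z = 2.650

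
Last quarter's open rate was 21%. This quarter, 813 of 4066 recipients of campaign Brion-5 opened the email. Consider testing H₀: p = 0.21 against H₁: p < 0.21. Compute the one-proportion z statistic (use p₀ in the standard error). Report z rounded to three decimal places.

z = -1.573

p̂ = 813/4066 ≈ 0.19995.
SE = √(p₀(1−p₀)/n) = √(0.1659/4066) = 0.00639.
z = (0.19995 − 0.21)/0.00639 = -0.01005/0.00639 = -1.573.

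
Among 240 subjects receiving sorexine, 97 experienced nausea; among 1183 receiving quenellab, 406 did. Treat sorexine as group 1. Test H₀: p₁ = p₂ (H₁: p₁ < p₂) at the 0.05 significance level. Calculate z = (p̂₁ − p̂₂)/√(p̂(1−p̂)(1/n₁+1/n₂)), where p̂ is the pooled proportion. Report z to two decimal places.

p̂₁ = 97/240 = 0.4042, p̂₂ = 406/1183 = 0.3432.
Pooled p̂ = (97+406)/(240+1183) = 503/1423 = 0.3535.
SE = √(p̂(1−p̂)(1/n₁+1/n₂)) = √(0.3535·0.6465·0.00501198) = √(0.00114539) = 0.0338.
z = (0.4042 − 0.3432)/0.0338 = 0.0610/0.0338 = 1.80.
p-value = P(Z < 1.802) ≈ 0.9642, so at α = 0.05 we fail to reject H₀.

z = 1.80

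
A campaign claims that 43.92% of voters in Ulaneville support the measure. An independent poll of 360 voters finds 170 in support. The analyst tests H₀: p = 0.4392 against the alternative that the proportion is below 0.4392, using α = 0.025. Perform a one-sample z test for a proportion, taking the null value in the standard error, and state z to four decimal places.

p̂ = 170/360 ≈ 0.472222.
Under H₀, SE = √(0.4392·0.5608/360) = √(0.000684176) = 0.026157.
z = (0.472222 − 0.4392)/0.026157 = 0.033022/0.026157 = 1.2625.
p-value = P(Z < 1.262) ≈ 0.8966; since p > α = 0.025, fail to reject H₀.

z = 1.2625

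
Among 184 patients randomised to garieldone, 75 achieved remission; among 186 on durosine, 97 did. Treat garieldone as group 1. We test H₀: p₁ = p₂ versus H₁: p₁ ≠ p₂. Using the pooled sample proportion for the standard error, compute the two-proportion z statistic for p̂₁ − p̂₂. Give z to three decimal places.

p̂₁ = 75/184 ≈ 0.40761, p̂₂ = 97/186 ≈ 0.52151.
Pooled p̂ = (75+97)/(184+186) = 172/370 = 0.46486.
SE = √(0.248766 × 0.0108111) = 0.05186.
z = (0.40761 − 0.52151)/0.05186 = -0.11390/0.05186 = -2.196.

z = -2.196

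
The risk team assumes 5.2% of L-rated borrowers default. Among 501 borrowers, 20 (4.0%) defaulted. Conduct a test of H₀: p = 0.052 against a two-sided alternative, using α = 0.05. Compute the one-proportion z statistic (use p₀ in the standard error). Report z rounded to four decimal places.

z = -1.2178

p̂ = 20/501 ≈ 0.0399202.
SE = √(p₀(1−p₀)/n) = √(0.049296/501) = 0.0099194.
z = (0.0399202 − 0.052)/0.0099194 = -0.0120798/0.0099194 = -1.2178.
p-value = 2·P(Z > 1.218) ≈ 0.2233. With α = 0.05, fail to reject H₀.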